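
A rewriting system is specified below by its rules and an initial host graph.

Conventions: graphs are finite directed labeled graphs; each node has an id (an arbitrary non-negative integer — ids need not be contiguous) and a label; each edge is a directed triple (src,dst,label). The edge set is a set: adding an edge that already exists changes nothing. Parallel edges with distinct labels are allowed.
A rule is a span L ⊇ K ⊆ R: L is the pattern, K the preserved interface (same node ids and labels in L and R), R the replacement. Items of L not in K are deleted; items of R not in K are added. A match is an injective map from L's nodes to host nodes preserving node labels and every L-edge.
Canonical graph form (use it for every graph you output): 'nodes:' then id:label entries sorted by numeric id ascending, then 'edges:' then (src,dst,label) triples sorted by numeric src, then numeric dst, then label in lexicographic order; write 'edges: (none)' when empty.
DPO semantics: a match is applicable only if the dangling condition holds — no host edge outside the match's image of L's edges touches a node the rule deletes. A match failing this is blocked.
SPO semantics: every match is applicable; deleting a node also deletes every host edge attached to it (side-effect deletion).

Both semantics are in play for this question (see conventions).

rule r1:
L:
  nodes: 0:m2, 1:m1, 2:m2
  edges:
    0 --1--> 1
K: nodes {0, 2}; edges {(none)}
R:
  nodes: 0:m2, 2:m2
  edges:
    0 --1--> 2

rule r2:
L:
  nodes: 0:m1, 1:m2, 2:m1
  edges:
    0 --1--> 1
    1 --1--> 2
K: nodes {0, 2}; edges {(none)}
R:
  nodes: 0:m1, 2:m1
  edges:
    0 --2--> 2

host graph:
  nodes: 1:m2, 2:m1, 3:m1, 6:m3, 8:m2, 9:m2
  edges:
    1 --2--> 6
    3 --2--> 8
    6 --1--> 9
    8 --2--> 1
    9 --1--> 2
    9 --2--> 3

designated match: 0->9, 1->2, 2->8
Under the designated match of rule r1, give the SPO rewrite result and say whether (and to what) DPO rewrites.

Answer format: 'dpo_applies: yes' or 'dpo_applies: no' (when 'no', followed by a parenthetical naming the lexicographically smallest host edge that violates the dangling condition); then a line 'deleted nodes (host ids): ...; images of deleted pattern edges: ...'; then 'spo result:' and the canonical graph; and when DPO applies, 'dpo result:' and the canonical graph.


dpo_applies: yes
deleted nodes (host ids): 2; images of deleted pattern edges: (9,2,1)
spo result:
nodes: 1:m2, 3:m1, 6:m3, 8:m2, 9:m2
edges: (1,6,2); (3,8,2); (6,9,1); (8,1,2); (9,3,2); (9,8,1)
dpo result:
nodes: 1:m2, 3:m1, 6:m3, 8:m2, 9:m2
edges: (1,6,2); (3,8,2); (6,9,1); (8,1,2); (9,3,2); (9,8,1)


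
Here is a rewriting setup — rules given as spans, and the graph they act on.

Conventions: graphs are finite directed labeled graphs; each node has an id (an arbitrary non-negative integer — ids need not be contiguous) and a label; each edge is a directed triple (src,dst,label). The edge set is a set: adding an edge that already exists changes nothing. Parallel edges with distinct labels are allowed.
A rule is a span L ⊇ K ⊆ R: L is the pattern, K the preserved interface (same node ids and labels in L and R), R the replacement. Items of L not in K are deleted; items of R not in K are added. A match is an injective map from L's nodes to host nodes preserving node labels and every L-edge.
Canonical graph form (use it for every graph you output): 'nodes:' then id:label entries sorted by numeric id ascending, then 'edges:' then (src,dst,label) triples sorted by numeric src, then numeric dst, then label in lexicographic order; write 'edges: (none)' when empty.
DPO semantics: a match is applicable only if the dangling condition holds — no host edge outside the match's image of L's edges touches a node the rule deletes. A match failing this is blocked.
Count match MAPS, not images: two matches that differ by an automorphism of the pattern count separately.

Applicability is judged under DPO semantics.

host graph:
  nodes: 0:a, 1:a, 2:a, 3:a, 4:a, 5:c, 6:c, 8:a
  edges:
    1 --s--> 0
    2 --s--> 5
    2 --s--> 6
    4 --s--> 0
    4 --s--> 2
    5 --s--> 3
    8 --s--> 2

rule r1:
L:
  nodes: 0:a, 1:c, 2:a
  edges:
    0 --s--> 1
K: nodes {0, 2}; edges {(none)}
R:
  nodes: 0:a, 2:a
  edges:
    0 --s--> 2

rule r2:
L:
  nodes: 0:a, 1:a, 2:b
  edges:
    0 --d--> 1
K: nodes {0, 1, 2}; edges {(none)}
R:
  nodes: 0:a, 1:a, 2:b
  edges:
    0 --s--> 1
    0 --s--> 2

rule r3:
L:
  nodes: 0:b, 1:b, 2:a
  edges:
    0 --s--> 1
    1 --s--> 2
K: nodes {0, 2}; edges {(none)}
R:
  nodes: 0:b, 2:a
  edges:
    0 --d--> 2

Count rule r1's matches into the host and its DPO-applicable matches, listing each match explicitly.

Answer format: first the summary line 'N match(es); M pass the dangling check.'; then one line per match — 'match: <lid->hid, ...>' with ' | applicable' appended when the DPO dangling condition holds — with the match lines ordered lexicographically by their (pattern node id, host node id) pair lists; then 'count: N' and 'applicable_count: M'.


10 match(es); 5 pass the dangling check.
match: 0->2, 1->5, 2->0
match: 0->2, 1->5, 2->1
match: 0->2, 1->5, 2->3
match: 0->2, 1->5, 2->4
match: 0->2, 1->5, 2->8
match: 0->2, 1->6, 2->0 | applicable
match: 0->2, 1->6, 2->1 | applicable
match: 0->2, 1->6, 2->3 | applicable
match: 0->2, 1->6, 2->4 | applicable
match: 0->2, 1->6, 2->8 | applicable
count: 10
applicable_count: 5


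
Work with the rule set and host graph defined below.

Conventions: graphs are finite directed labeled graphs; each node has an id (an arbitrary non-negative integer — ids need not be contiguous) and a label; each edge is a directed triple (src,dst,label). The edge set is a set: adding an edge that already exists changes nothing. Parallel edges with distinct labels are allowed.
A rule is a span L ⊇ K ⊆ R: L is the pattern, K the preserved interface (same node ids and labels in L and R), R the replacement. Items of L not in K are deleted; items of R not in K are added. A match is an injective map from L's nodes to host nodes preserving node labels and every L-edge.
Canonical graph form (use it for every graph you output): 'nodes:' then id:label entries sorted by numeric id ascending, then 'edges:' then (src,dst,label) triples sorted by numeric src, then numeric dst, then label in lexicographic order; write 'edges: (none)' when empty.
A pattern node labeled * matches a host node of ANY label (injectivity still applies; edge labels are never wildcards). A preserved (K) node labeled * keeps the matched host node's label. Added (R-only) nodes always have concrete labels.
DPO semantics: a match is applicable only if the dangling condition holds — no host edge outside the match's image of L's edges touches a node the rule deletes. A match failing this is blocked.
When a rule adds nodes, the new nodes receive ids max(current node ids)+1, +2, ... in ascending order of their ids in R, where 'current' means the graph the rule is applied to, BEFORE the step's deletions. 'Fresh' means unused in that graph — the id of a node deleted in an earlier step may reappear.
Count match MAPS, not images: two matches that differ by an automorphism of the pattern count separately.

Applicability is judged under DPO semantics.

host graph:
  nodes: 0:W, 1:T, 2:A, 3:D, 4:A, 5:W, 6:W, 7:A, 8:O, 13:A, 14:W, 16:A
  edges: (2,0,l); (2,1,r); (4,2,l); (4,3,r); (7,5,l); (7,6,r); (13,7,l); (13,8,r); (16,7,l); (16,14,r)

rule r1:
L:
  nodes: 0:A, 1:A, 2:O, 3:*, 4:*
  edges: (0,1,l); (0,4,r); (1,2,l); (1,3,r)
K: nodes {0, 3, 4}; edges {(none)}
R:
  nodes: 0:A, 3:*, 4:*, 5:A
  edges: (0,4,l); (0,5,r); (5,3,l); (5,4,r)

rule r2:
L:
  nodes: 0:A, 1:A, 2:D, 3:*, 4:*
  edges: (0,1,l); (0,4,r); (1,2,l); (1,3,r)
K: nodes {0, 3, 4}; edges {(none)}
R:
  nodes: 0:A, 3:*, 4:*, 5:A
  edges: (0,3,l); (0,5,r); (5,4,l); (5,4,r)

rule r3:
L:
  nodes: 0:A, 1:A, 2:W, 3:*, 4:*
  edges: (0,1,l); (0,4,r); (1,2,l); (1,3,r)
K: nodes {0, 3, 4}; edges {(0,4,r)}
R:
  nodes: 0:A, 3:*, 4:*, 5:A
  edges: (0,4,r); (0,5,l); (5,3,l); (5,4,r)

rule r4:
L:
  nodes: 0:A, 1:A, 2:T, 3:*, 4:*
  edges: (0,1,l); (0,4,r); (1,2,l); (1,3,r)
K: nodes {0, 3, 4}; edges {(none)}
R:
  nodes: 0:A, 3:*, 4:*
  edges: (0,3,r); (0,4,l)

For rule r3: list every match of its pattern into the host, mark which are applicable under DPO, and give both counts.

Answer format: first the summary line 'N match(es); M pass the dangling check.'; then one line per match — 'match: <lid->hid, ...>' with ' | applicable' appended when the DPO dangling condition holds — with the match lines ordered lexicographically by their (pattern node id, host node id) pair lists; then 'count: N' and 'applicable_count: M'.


3 match(es); 1 pass the dangling check.
match: 0->4, 1->2, 2->0, 3->1, 4->3 | applicable
match: 0->13, 1->7, 2->5, 3->6, 4->8
match: 0->16, 1->7, 2->5, 3->6, 4->14
count: 3
applicable_count: 1


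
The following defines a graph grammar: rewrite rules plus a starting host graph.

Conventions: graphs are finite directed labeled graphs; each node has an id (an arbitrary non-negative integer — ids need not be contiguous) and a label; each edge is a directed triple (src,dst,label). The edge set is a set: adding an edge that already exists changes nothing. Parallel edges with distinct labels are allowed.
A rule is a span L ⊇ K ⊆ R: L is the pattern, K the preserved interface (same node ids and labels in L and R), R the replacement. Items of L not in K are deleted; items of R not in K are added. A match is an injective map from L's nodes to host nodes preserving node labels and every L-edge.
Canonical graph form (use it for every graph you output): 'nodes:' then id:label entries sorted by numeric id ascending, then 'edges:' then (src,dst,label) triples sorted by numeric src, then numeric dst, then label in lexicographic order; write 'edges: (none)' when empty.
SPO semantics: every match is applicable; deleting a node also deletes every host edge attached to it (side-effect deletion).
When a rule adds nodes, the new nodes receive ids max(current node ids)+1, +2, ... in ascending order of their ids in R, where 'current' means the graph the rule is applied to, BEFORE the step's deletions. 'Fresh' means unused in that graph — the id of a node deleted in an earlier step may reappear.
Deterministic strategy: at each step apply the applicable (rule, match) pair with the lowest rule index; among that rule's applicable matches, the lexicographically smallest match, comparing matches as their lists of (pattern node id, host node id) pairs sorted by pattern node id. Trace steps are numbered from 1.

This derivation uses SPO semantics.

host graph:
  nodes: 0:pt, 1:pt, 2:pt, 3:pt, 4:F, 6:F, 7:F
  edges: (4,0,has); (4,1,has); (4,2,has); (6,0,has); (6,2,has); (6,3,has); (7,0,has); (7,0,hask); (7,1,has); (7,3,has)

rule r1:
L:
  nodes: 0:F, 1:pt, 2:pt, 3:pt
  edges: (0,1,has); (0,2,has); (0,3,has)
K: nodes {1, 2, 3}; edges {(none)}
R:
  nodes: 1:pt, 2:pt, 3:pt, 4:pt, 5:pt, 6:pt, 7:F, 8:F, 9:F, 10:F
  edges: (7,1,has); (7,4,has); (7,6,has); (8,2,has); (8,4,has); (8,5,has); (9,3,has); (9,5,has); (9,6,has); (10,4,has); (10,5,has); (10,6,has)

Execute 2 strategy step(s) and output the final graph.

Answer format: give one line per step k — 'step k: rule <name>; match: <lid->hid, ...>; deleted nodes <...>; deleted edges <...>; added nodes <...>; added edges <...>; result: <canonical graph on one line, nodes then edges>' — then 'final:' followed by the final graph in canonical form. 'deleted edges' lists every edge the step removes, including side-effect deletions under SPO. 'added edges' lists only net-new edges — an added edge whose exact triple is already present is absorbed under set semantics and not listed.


step 1: rule r1; match: 0->4, 1->0, 2->1, 3->2; deleted nodes 4; deleted edges (4,0,has); (4,1,has); (4,2,has); added nodes 8, 9, 10, 11, 12, 13, 14; added edges (11,0,has); (11,8,has); (11,10,has); (12,1,has); (12,8,has); (12,9,has); (13,2,has); (13,9,has); (13,10,has); (14,8,has); (14,9,has); (14,10,has); result: nodes: 0:pt, 1:pt, 2:pt, 3:pt, 6:F, 7:F, 8:pt, 9:pt, 10:pt, 11:F, 12:F, 13:F, 14:F edges: (6,0,has); (6,2,has); (6,3,has); (7,0,has); (7,0,hask); (7,1,has); (7,3,has); (11,0,has); (11,8,has); (11,10,has); (12,1,has); (12,8,has); (12,9,has); (13,2,has); (13,9,has); (13,10,has); (14,8,has); (14,9,has); (14,10,has)
step 2: rule r1; match: 0->6, 1->0, 2->2, 3->3; deleted nodes 6; deleted edges (6,0,has); (6,2,has); (6,3,has); added nodes 15, 16, 17, 18, 19, 20, 21; added edges (18,0,has); (18,15,has); (18,17,has); (19,2,has); (19,15,has); (19,16,has); (20,3,has); (20,16,has); (20,17,has); (21,15,has); (21,16,has); (21,17,has); result: nodes: 0:pt, 1:pt, 2:pt, 3:pt, 7:F, 8:pt, 9:pt, 10:pt, 11:F, 12:F, 13:F, 14:F, 15:pt, 16:pt, 17:pt, 18:F, 19:F, 20:F, 21:F edges: (7,0,has); (7,0,hask); (7,1,has); (7,3,has); (11,0,has); (11,8,has); (11,10,has); (12,1,has); (12,8,has); (12,9,has); (13,2,has); (13,9,has); (13,10,has); (14,8,has); (14,9,has); (14,10,has); (18,0,has); (18,15,has); (18,17,has); (19,2,has); (19,15,has); (19,16,has); (20,3,has); (20,16,has); (20,17,has); (21,15,has); (21,16,has); (21,17,has)
final:
nodes: 0:pt, 1:pt, 2:pt, 3:pt, 7:F, 8:pt, 9:pt, 10:pt, 11:F, 12:F, 13:F, 14:F, 15:pt, 16:pt, 17:pt, 18:F, 19:F, 20:F, 21:F
edges: (7,0,has); (7,0,hask); (7,1,has); (7,3,has); (11,0,has); (11,8,has); (11,10,has); (12,1,has); (12,8,has); (12,9,has); (13,2,has); (13,9,has); (13,10,has); (14,8,has); (14,9,has); (14,10,has); (18,0,has); (18,15,has); (18,17,has); (19,2,has); (19,15,has); (19,16,has); (20,3,has); (20,16,has); (20,17,has); (21,15,has); (21,16,has); (21,17,has)


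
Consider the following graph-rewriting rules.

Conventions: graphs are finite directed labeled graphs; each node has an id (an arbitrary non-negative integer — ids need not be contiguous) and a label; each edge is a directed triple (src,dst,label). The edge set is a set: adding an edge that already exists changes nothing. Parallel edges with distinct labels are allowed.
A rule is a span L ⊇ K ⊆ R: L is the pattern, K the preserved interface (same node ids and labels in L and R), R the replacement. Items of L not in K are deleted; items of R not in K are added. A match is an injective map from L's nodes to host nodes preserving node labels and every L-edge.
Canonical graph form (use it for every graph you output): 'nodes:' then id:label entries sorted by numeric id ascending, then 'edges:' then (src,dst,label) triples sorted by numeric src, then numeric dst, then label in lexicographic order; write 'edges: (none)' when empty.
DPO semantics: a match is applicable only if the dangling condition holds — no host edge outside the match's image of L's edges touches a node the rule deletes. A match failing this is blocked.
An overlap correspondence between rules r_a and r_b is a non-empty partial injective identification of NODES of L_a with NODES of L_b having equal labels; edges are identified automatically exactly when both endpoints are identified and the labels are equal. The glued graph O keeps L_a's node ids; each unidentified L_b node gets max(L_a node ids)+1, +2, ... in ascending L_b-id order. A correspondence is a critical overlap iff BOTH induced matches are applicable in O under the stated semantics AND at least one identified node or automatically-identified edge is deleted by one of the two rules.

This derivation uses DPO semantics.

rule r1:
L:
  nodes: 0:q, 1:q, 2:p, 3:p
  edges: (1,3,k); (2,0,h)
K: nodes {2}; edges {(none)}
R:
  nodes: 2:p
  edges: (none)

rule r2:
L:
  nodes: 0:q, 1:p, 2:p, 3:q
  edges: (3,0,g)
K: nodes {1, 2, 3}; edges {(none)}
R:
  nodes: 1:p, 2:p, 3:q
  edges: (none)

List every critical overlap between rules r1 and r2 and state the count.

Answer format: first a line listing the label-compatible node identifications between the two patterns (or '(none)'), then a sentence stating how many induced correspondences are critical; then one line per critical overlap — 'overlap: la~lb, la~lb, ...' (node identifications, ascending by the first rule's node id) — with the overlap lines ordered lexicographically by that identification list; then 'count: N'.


label-compatible node identifications between L(r1) and L(r2): 0~0, 0~3, 1~0, 1~3, 2~1, 2~2, 3~1, 3~2
4 of the induced correspondences are critical overlaps of r1 and r2.
overlap: 2~1, 3~2
overlap: 2~2, 3~1
overlap: 3~1
overlap: 3~2
count: 4


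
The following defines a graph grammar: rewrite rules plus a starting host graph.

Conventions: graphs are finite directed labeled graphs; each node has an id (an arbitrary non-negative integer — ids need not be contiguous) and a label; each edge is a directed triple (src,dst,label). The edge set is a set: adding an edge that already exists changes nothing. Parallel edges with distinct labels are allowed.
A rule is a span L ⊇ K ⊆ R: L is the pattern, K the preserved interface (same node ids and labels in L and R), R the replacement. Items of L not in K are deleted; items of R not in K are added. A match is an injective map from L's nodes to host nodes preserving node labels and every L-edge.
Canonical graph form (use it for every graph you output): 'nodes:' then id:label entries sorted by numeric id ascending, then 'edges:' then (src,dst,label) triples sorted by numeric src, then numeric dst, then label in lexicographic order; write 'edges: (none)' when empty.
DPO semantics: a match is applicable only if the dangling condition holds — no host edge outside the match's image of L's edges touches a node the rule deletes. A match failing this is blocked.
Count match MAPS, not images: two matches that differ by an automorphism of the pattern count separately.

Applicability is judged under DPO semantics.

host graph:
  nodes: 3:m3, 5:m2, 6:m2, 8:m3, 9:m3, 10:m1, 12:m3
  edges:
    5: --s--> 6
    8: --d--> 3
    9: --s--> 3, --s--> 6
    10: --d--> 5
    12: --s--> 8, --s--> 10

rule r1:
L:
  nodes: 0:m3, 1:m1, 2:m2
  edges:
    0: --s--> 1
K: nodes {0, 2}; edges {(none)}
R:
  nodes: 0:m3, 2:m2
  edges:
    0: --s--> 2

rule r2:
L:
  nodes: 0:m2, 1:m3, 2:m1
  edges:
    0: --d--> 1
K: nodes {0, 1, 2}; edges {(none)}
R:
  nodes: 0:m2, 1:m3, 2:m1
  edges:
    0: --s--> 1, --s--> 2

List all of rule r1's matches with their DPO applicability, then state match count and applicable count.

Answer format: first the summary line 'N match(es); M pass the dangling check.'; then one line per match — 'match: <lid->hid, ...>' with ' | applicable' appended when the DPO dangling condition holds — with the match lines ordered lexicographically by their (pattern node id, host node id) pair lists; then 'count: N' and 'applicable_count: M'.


2 match(es); 0 pass the dangling check.
match: 0->12, 1->10, 2->5
match: 0->12, 1->10, 2->6
count: 2
applicable_count: 0


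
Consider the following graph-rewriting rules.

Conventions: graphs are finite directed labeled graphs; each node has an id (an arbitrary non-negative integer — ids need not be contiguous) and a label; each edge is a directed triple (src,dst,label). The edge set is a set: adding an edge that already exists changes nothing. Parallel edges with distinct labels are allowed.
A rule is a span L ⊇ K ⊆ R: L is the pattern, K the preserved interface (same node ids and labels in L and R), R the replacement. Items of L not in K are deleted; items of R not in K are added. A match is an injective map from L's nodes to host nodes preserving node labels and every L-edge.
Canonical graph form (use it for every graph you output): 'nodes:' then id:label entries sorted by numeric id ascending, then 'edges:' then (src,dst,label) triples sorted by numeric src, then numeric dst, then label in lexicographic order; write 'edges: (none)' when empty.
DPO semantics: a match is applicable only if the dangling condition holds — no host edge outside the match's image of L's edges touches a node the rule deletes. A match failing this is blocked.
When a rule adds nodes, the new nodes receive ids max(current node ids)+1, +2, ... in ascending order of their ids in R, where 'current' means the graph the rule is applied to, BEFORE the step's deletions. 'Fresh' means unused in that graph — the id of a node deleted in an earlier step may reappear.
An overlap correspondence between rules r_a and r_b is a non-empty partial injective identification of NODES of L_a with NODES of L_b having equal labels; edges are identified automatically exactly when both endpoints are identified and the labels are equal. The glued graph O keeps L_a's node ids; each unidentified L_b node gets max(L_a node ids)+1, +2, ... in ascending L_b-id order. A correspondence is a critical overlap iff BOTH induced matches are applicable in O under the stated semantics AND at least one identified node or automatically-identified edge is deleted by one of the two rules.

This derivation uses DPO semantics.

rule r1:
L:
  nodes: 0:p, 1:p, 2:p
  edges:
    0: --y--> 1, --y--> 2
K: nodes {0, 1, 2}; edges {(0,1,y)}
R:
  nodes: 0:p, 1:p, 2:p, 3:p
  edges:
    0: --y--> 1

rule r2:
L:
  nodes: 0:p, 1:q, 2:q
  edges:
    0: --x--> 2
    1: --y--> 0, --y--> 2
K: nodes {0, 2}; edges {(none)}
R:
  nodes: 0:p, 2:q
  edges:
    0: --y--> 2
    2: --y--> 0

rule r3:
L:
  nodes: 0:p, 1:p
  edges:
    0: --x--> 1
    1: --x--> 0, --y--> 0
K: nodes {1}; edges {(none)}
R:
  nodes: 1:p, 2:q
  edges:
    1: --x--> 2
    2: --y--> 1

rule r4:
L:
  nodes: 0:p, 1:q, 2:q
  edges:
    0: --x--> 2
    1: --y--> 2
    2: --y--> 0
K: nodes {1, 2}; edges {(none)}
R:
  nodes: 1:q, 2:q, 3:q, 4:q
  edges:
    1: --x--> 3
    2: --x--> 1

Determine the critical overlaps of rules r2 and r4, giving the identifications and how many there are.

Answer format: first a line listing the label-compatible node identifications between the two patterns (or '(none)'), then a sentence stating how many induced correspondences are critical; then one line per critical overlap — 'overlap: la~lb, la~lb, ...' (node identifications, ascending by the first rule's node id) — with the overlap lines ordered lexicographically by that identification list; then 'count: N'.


label-compatible node identifications between L(r2) and L(r4): 0~0, 1~1, 1~2, 2~1, 2~2
1 of the induced correspondences is a critical overlap of r2 and r4.
overlap: 1~1, 2~2
count: 1


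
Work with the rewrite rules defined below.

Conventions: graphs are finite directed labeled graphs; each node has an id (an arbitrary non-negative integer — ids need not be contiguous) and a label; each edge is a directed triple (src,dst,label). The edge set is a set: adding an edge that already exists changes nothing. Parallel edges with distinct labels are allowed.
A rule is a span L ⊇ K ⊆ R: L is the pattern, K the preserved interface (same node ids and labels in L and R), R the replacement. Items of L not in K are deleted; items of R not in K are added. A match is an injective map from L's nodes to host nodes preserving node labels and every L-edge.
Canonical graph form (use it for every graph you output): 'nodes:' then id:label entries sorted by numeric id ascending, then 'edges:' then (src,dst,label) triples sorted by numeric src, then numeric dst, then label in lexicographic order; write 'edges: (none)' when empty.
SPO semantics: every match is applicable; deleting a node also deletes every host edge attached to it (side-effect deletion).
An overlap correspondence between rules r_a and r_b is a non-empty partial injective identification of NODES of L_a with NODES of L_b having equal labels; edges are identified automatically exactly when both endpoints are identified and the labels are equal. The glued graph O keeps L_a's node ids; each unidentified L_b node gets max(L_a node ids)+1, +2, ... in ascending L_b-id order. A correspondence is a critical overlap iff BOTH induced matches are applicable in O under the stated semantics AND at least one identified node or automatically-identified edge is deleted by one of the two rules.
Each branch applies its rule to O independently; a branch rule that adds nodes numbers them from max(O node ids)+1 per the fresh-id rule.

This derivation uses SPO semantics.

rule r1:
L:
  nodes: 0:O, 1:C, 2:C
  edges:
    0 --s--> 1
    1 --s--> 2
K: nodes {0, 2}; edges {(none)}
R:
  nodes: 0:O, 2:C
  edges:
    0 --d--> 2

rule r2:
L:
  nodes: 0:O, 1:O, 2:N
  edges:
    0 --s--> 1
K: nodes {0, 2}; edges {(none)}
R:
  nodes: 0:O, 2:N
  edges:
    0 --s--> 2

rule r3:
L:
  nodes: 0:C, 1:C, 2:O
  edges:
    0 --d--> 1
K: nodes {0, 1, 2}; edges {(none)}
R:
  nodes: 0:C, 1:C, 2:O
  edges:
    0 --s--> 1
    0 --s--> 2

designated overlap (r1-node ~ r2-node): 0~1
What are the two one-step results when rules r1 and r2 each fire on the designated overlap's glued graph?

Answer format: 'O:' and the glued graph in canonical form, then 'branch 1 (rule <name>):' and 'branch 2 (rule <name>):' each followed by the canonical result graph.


O:
nodes: 0:O, 1:C, 2:C, 3:O, 4:N
edges: (0,1,s); (1,2,s); (3,0,s)
branch 1 (rule r1):
nodes: 0:O, 2:C, 3:O, 4:N
edges: (0,2,d); (3,0,s)
branch 2 (rule r2):
nodes: 1:C, 2:C, 3:O, 4:N
edges: (1,2,s); (3,4,s)


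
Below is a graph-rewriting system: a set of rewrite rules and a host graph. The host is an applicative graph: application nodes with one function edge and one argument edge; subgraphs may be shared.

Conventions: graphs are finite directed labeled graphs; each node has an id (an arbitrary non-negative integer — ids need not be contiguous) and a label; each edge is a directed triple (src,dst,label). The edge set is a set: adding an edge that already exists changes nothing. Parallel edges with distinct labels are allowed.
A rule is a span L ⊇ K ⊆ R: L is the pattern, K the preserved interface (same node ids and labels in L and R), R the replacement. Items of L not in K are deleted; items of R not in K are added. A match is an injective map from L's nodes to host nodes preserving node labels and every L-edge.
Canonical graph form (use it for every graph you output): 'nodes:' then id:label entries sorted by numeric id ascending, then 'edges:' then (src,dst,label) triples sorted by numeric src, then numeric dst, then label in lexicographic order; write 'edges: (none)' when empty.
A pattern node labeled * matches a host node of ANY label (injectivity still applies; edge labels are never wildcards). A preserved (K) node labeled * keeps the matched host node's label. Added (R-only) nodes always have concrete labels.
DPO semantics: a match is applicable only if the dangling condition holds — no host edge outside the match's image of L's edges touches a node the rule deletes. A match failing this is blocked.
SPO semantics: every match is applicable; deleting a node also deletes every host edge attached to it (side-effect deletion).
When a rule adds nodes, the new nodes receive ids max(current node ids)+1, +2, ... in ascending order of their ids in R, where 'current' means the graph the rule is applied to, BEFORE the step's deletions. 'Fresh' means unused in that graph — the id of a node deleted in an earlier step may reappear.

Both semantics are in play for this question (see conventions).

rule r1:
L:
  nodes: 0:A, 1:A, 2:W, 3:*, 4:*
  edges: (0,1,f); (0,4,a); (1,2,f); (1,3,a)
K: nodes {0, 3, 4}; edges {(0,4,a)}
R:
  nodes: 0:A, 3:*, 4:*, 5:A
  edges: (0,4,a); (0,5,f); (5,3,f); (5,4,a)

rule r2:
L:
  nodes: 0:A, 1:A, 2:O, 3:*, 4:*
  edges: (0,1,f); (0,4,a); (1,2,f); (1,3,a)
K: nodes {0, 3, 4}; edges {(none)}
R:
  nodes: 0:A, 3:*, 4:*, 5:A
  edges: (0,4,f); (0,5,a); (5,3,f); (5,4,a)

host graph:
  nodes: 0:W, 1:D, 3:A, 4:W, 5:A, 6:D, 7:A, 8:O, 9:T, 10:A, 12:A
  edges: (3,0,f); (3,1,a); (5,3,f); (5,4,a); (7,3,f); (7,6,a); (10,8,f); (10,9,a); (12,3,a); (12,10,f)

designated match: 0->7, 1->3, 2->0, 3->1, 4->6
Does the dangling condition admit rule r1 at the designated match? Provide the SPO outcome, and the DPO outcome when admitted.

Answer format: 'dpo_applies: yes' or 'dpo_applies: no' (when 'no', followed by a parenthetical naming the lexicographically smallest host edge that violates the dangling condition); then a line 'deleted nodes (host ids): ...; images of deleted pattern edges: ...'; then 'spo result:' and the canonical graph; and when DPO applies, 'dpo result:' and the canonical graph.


dpo_applies: no
(the rule deletes node 3, which keeps host edge (5,3,f) outside the match image — the dangling condition fails, DPO blocks; SPO proceeds and side-deletes such edges)
deleted nodes (host ids): 0, 3; images of deleted pattern edges: (3,0,f); (3,1,a); (7,3,f)
spo result:
nodes: 1:D, 4:W, 5:A, 6:D, 7:A, 8:O, 9:T, 10:A, 12:A, 13:A
edges: (5,4,a); (7,6,a); (7,13,f); (10,8,f); (10,9,a); (12,10,f); (13,1,f); (13,6,a)


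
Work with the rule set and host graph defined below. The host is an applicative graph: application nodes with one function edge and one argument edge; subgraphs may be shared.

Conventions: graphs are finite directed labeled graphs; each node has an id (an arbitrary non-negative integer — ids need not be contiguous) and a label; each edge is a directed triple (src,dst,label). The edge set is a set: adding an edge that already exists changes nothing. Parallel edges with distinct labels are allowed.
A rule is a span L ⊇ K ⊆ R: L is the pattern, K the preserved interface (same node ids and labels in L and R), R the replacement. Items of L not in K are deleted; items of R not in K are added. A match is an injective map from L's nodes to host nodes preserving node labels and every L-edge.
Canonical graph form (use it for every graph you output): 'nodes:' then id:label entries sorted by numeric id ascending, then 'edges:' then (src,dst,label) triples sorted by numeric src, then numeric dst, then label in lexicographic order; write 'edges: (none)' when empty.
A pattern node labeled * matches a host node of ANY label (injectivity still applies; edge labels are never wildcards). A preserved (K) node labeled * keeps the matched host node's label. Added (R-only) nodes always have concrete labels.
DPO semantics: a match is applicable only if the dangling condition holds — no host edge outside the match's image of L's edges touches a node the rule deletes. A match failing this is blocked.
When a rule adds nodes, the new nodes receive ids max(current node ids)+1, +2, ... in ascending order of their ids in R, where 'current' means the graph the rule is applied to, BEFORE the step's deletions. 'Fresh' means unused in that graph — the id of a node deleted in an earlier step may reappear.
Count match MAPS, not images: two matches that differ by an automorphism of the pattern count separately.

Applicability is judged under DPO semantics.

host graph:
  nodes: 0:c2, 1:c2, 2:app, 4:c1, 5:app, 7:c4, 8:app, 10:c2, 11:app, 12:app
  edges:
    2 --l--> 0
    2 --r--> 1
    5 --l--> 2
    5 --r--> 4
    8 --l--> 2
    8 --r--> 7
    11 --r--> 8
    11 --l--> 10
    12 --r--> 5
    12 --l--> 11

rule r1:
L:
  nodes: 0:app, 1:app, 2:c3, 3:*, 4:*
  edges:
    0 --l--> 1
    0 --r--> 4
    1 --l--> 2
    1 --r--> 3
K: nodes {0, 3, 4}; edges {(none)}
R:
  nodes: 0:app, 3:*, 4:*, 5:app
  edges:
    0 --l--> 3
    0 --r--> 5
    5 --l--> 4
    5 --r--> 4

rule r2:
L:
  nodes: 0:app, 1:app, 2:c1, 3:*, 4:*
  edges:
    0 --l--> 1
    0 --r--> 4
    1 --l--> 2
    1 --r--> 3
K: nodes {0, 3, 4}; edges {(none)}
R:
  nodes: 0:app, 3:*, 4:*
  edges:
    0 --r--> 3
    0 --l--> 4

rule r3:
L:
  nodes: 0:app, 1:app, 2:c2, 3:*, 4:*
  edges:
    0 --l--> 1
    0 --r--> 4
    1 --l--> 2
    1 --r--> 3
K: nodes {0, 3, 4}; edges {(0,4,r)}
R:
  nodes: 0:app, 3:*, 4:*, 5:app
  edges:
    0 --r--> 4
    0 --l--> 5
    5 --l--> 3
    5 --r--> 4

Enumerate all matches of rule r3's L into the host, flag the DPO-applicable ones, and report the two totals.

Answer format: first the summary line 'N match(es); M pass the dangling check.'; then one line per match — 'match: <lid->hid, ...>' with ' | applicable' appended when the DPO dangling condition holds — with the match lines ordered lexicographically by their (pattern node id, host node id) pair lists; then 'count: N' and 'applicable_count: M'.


3 match(es); 1 pass the dangling check.
match: 0->5, 1->2, 2->0, 3->1, 4->4
match: 0->8, 1->2, 2->0, 3->1, 4->7
match: 0->12, 1->11, 2->10, 3->8, 4->5 | applicable
count: 3
applicable_count: 1


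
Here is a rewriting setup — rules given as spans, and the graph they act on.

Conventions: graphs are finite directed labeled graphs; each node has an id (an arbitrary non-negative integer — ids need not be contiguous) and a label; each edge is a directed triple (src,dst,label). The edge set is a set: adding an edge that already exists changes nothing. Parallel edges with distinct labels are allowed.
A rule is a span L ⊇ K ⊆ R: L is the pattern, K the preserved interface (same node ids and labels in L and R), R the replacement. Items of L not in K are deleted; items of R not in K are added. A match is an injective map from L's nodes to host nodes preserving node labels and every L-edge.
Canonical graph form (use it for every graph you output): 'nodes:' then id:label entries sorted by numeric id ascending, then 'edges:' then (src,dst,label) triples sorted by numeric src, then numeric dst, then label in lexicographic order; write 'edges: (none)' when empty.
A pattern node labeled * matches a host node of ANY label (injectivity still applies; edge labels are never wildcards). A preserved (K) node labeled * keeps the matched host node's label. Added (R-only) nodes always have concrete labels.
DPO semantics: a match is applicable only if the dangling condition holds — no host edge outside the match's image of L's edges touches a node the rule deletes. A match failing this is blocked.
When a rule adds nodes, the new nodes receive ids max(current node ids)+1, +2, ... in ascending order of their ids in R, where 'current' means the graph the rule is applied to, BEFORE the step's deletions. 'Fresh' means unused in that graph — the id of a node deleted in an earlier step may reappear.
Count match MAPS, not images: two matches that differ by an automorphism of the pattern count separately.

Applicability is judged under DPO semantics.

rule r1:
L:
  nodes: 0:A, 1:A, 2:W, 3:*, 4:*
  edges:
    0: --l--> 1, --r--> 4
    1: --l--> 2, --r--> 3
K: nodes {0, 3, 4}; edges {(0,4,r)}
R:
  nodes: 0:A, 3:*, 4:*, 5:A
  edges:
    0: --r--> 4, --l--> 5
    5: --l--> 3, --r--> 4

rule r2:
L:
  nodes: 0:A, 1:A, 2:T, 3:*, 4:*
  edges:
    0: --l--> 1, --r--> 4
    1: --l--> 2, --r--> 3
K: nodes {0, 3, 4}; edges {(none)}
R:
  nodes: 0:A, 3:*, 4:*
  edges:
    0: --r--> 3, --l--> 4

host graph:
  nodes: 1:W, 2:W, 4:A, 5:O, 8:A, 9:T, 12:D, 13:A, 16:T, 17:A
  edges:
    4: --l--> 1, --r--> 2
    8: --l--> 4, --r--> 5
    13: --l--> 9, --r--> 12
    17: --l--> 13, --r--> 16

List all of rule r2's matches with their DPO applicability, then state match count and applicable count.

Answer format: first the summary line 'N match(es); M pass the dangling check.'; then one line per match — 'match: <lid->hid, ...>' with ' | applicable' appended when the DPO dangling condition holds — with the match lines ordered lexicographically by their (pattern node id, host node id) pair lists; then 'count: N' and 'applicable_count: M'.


1 match(es); 1 pass the dangling check.
match: 0->17, 1->13, 2->9, 3->12, 4->16 | applicable
count: 1
applicable_count: 1


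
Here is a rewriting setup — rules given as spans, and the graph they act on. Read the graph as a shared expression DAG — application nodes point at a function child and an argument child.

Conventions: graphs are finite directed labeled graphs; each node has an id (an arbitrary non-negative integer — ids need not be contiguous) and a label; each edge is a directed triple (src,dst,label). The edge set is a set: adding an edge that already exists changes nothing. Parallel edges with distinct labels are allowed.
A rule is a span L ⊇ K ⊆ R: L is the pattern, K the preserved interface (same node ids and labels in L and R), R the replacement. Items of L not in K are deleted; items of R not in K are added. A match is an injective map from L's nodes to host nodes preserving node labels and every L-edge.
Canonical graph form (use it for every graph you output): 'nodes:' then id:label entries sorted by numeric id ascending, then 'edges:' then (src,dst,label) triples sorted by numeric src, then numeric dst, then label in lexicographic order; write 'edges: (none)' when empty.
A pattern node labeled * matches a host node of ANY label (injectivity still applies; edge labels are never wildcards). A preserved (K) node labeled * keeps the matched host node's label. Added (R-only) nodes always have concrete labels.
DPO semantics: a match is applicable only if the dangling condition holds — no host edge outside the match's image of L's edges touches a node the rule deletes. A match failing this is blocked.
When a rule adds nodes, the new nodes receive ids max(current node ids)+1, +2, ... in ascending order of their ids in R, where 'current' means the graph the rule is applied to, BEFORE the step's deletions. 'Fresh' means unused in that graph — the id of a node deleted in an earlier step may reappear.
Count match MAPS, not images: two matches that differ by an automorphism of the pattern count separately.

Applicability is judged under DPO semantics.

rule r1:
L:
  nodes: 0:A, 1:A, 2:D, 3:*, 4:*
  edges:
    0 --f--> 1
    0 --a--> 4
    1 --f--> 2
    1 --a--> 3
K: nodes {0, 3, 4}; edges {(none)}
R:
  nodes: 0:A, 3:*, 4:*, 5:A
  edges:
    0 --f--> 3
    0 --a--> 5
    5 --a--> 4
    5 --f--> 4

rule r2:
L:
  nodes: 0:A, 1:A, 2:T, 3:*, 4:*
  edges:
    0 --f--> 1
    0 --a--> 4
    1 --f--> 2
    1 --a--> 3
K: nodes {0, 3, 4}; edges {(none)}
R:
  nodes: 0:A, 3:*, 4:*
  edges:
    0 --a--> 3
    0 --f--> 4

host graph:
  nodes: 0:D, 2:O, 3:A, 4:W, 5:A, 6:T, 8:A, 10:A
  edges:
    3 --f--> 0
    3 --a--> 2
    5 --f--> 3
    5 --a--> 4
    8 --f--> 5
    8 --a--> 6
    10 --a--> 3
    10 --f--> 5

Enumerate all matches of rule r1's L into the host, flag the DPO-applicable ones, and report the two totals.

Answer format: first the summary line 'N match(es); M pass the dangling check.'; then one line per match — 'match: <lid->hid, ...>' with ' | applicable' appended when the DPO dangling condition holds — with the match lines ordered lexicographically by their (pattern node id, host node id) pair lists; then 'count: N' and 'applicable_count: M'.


1 match(es); 0 pass the dangling check.
match: 0->5, 1->3, 2->0, 3->2, 4->4
count: 1
applicable_count: 0


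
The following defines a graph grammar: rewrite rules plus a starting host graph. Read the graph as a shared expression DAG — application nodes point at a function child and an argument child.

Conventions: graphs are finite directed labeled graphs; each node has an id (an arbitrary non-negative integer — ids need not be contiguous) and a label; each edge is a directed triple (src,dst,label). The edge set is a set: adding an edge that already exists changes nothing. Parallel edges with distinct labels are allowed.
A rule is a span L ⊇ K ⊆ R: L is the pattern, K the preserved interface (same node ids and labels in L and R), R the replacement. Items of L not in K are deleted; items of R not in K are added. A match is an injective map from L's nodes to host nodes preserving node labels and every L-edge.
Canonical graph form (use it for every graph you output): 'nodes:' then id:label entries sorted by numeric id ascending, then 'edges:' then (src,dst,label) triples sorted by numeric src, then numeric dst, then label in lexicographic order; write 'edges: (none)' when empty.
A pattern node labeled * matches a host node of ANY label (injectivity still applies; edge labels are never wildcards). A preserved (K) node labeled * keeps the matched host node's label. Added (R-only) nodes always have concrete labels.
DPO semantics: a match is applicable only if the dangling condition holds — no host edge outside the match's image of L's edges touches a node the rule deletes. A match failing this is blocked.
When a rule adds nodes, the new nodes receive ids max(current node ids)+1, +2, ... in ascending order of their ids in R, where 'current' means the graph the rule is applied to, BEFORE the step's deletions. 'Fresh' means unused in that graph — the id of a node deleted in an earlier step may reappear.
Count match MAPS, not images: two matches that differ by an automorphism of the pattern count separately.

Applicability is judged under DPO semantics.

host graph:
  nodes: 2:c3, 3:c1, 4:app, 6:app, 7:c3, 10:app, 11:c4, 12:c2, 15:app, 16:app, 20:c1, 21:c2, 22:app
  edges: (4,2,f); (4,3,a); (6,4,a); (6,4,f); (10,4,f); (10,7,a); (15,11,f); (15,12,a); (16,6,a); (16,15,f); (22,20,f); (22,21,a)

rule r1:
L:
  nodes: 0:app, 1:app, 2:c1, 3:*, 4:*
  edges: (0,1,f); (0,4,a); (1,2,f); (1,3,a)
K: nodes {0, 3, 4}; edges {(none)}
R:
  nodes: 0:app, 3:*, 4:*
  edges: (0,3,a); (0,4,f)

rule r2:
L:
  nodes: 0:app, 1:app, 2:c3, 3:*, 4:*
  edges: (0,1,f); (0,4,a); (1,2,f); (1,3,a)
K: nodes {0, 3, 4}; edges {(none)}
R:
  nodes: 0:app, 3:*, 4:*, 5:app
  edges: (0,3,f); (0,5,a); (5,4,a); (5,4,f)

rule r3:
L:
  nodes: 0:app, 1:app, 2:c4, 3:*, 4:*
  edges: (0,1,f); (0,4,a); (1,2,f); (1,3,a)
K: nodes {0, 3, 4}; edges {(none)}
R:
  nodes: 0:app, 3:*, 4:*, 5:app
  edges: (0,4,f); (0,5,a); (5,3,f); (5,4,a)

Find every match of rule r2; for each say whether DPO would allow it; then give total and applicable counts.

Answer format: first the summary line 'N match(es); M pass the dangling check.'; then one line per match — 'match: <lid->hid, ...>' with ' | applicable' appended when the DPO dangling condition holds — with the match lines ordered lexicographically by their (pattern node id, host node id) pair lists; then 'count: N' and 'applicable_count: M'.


1 match(es); 0 pass the dangling check.
match: 0->10, 1->4, 2->2, 3->3, 4->7
count: 1
applicable_count: 0
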